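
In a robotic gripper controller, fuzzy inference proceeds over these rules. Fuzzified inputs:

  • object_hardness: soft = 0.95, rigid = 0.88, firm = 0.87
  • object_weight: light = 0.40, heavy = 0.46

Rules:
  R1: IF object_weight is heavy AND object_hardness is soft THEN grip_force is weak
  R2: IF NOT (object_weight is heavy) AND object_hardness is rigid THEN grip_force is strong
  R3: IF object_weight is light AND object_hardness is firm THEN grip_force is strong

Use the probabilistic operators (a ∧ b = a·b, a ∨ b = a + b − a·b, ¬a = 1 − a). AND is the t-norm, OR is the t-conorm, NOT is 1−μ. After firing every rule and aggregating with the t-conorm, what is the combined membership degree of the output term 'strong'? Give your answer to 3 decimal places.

R1: heavy=0.46, soft=0.95; AND[a·b] → w = 0.4370
R2: ¬heavy=1−0.46=0.54, rigid=0.88; AND[a·b] → w = 0.4752
R3: light=0.40, firm=0.87; AND[a·b] → w = 0.3480
Rules with consequent 'strong': {R2, R3} → strengths 0.4752, 0.3480
Aggregate via t-conorm [a + b − a·b]: 0.6578

0.658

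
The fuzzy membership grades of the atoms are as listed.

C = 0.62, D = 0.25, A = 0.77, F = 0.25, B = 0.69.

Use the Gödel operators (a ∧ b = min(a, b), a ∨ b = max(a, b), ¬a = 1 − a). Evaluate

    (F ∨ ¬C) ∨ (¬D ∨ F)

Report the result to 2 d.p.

¬C = 1 − 0.62 = 0.38
F ∨ ¬C = max(a, b) on (0.25, 0.38) = 0.38
¬D = 1 − 0.25 = 0.75
¬D ∨ F = max(a, b) on (0.75, 0.25) = 0.75
(F ∨ ¬C) ∨ (¬D ∨ F) = max(a, b) on (0.38, 0.75) = 0.75

0.75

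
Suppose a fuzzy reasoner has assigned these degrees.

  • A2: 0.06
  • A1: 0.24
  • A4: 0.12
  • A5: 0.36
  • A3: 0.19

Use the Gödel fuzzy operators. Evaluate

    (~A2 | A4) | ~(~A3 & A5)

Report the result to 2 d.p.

~A2 = 1 − 0.06 = 0.94
~A2 | A4 = max(a, b) on (0.94, 0.12) = 0.94
~A3 = 1 − 0.19 = 0.81
~A3 & A5 = min(a, b) on (0.81, 0.36) = 0.36
~(~A3 & A5) = 1 − 0.36 = 0.64
(~A2 | A4) | ~(~A3 & A5) = max(a, b) on (0.94, 0.64) = 0.94

0.94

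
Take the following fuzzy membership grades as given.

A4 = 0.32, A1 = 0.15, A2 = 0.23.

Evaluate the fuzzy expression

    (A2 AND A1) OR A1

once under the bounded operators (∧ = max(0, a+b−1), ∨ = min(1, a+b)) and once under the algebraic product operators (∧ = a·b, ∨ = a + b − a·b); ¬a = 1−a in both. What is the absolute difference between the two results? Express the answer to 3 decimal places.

Under bounded:
  A2 AND A1 = max(0, a+b−1) on (0.23, 0.15) = 0.00
  (A2 AND A1) OR A1 = min(1, a+b) on (0.00, 0.15) = 0.15
  → value = 0.1500
Under algebraic product:
  A2 AND A1 = a·b on (0.2300, 0.1500) = 0.0345
  (A2 AND A1) OR A1 = a + b − a·b on (0.0345, 0.1500) = 0.1793
  → value = 0.1793
|0.1500 − 0.1793| = 0.029

0.029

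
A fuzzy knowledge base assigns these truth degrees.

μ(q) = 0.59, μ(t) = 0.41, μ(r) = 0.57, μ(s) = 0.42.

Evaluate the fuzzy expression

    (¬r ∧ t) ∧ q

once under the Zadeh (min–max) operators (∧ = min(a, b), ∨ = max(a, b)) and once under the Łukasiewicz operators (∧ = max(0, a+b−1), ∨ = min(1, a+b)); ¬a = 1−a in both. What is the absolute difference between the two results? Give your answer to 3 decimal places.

Under Zadeh (min–max):
  ¬r = 1 − 0.57 = 0.43
  ¬r ∧ t = min(a, b) on (0.43, 0.41) = 0.41
  (¬r ∧ t) ∧ q = min(a, b) on (0.41, 0.59) = 0.41
  → value = 0.4100
Under Łukasiewicz:
  ¬r = 1 − 0.57 = 0.43
  ¬r ∧ t = max(0, a+b−1) on (0.43, 0.41) = 0.00
  (¬r ∧ t) ∧ q = max(0, a+b−1) on (0.00, 0.59) = 0.00
  → value = 0.0000
|0.4100 − 0.0000| = 0.410

0.410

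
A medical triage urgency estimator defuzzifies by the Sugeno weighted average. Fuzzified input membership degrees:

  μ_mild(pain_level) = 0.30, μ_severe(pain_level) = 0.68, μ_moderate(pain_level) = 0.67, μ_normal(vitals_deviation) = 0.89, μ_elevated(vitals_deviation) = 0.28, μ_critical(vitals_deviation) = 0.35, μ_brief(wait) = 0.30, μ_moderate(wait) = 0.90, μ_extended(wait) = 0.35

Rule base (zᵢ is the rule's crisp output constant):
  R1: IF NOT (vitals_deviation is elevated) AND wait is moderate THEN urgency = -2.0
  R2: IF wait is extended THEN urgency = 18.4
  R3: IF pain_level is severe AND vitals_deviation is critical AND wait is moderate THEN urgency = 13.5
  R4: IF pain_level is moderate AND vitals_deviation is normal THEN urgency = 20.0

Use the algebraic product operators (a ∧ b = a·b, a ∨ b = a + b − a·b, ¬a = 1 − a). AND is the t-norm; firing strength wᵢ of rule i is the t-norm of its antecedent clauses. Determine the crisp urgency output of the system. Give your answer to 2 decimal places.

11.04

R1 (z=-2.0): ¬elevated=1−0.28=0.72, moderate=0.90; AND[a·b] → w = 0.6480
R2 (z=18.4): extended=0.35 → w = 0.3500
R3 (z=13.5): severe=0.68, critical=0.35, moderate=0.90; AND[a·b] → w = 0.2142
R4 (z=20.0): moderate=0.67, normal=0.89; AND[a·b] → w = 0.5963
Weighted average = (0.6480·-2.0 + 0.3500·18.4 + 0.2142·13.5 + 0.5963·20.0) / (0.6480 + 0.3500 + 0.2142 + 0.5963)
  = 19.9617 / 1.8085 = 11.04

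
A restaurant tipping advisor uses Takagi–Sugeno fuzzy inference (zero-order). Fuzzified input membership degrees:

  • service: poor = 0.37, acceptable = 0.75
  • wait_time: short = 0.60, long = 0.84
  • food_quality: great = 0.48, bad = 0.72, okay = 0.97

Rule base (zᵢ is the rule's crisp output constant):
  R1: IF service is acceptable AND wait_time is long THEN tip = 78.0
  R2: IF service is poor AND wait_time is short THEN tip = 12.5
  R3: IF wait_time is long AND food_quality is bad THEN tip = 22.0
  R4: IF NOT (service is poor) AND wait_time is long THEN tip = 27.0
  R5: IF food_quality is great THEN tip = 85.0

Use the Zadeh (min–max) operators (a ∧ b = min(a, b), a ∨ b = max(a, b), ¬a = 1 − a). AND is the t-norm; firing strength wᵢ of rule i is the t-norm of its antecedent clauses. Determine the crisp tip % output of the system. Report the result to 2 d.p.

R1 (z=78.0): acceptable=0.75, long=0.84; AND[min(a, b)] → w = 0.75
R2 (z=12.5): poor=0.37, short=0.60; AND[min(a, b)] → w = 0.37
R3 (z=22.0): long=0.84, bad=0.72; AND[min(a, b)] → w = 0.72
R4 (z=27.0): ¬poor=1−0.37=0.63, long=0.84; AND[min(a, b)] → w = 0.63
R5 (z=85.0): great=0.48 → w = 0.48
Weighted average = (0.75·78.0 + 0.37·12.5 + 0.72·22.0 + 0.63·27.0 + 0.48·85.0) / (0.75 + 0.37 + 0.72 + 0.63 + 0.48)
  = 136.7750 / 2.9500 = 46.36

46.36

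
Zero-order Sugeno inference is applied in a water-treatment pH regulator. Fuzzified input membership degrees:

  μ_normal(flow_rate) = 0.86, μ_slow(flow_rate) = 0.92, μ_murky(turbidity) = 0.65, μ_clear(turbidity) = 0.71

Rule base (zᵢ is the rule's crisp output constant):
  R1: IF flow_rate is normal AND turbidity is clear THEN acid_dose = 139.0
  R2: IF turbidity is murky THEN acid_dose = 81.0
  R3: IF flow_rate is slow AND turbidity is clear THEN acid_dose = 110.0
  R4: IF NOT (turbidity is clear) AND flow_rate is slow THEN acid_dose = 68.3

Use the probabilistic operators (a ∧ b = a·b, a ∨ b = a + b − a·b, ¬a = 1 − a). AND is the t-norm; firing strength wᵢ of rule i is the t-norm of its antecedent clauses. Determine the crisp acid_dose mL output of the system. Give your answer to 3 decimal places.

R1 (z=139.0): normal=0.86, clear=0.71; AND[a·b] → w = 0.6106
R2 (z=81.0): murky=0.65 → w = 0.6500
R3 (z=110.0): slow=0.92, clear=0.71; AND[a·b] → w = 0.6532
R4 (z=68.3): ¬clear=1−0.71=0.29, slow=0.92; AND[a·b] → w = 0.2668
Weighted average = (0.6106·139.0 + 0.6500·81.0 + 0.6532·110.0 + 0.2668·68.3) / (0.6106 + 0.6500 + 0.6532 + 0.2668)
  = 227.5978 / 2.1806 = 104.374

104.374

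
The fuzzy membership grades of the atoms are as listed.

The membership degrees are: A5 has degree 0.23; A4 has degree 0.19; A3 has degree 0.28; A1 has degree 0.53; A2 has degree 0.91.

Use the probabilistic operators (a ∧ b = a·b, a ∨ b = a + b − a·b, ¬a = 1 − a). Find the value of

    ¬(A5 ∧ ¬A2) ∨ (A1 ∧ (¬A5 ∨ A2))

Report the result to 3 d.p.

¬A2 = 1 − 0.9100 = 0.0900
A5 ∧ ¬A2 = a·b on (0.2300, 0.0900) = 0.0207
¬(A5 ∧ ¬A2) = 1 − 0.0207 = 0.9793
¬A5 = 1 − 0.2300 = 0.7700
¬A5 ∨ A2 = a + b − a·b on (0.7700, 0.9100) = 0.9793
A1 ∧ (¬A5 ∨ A2) = a·b on (0.5300, 0.9793) = 0.5190
¬(A5 ∧ ¬A2) ∨ (A1 ∧ (¬A5 ∨ A2)) = a + b − a·b on (0.9793, 0.5190) = 0.9900

0.990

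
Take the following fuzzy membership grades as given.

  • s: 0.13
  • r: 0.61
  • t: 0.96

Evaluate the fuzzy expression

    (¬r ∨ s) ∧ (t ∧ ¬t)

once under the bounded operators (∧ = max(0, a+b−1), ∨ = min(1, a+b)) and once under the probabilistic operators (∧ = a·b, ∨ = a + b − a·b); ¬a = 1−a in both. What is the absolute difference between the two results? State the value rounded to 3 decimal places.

0.018

Under bounded:
  ¬r = 1 − 0.61 = 0.39
  ¬r ∨ s = min(1, a+b) on (0.39, 0.13) = 0.52
  ¬t = 1 − 0.96 = 0.04
  t ∧ ¬t = max(0, a+b−1) on (0.96, 0.04) = 0.00
  (¬r ∨ s) ∧ (t ∧ ¬t) = max(0, a+b−1) on (0.52, 0.00) = 0.00
  → value = 0.0000
Under probabilistic:
  ¬r = 1 − 0.6100 = 0.3900
  ¬r ∨ s = a + b − a·b on (0.3900, 0.1300) = 0.4693
  ¬t = 1 − 0.9600 = 0.0400
  t ∧ ¬t = a·b on (0.9600, 0.0400) = 0.0384
  (¬r ∨ s) ∧ (t ∧ ¬t) = a·b on (0.4693, 0.0384) = 0.0180
  → value = 0.0180
|0.0000 − 0.0180| = 0.018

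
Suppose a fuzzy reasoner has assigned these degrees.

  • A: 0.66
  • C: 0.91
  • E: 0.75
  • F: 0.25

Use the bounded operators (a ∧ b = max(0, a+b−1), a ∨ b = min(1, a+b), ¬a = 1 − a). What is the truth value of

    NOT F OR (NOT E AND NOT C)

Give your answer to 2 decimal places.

NOT F = 1 − 0.25 = 0.75
NOT E = 1 − 0.75 = 0.25
NOT C = 1 − 0.91 = 0.09
NOT E AND NOT C = max(0, a+b−1) on (0.25, 0.09) = 0.00
NOT F OR (NOT E AND NOT C) = min(1, a+b) on (0.75, 0.00) = 0.75

0.75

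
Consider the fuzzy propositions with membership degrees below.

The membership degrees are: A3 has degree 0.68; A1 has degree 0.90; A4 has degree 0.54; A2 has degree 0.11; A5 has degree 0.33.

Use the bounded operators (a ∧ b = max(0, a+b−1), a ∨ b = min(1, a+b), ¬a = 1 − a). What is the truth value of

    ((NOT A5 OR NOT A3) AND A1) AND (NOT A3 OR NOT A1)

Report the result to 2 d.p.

0.31

NOT A5 = 1 − 0.33 = 0.67
NOT A3 = 1 − 0.68 = 0.32
NOT A5 OR NOT A3 = min(1, a+b) on (0.67, 0.32) = 0.99
(NOT A5 OR NOT A3) AND A1 = max(0, a+b−1) on (0.99, 0.90) = 0.89
NOT A3 = 1 − 0.68 = 0.32
NOT A1 = 1 − 0.90 = 0.10
NOT A3 OR NOT A1 = min(1, a+b) on (0.32, 0.10) = 0.42
((NOT A5 OR NOT A3) AND A1) AND (NOT A3 OR NOT A1) = max(0, a+b−1) on (0.89, 0.42) = 0.31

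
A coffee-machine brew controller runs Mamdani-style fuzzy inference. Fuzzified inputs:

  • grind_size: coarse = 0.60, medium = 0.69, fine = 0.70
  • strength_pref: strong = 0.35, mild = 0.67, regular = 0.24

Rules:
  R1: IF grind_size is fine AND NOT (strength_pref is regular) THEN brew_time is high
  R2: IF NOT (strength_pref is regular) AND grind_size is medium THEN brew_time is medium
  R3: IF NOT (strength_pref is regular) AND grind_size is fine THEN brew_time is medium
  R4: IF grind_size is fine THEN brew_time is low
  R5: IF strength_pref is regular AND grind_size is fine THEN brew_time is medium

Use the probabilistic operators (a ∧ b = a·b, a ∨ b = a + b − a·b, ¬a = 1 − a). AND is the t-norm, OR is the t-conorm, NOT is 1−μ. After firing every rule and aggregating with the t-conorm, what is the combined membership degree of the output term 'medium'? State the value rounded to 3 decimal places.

0.815

R1: fine=0.70, ¬regular=1−0.24=0.76; AND[a·b] → w = 0.5320
R2: ¬regular=1−0.24=0.76, medium=0.69; AND[a·b] → w = 0.5244
R3: ¬regular=1−0.24=0.76, fine=0.70; AND[a·b] → w = 0.5320
R4: fine=0.70 → w = 0.7000
R5: regular=0.24, fine=0.70; AND[a·b] → w = 0.1680
Rules with consequent 'medium': {R2, R3, R5} → strengths 0.5244, 0.5320, 0.1680
Aggregate via t-conorm [a + b − a·b]: 0.8148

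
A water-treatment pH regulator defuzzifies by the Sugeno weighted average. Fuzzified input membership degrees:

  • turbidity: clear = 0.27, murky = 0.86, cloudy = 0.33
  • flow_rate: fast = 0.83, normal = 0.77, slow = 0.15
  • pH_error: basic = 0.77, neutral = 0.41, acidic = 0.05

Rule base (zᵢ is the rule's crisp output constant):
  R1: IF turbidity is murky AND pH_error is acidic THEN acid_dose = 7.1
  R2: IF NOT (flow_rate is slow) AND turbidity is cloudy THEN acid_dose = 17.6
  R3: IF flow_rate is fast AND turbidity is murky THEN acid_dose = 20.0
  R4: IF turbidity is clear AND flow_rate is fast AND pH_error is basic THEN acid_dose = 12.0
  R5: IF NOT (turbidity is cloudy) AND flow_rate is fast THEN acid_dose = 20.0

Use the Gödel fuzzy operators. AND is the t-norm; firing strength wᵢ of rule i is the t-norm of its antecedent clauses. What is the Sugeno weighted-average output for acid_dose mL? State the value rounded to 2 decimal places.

18.33

R1 (z=7.1): murky=0.86, acidic=0.05; AND[min(a, b)] → w = 0.05
R2 (z=17.6): ¬slow=1−0.15=0.85, cloudy=0.33; AND[min(a, b)] → w = 0.33
R3 (z=20.0): fast=0.83, murky=0.86; AND[min(a, b)] → w = 0.83
R4 (z=12.0): clear=0.27, fast=0.83, basic=0.77; AND[min(a, b)] → w = 0.27
R5 (z=20.0): ¬cloudy=1−0.33=0.67, fast=0.83; AND[min(a, b)] → w = 0.67
Weighted average = (0.05·7.1 + 0.33·17.6 + 0.83·20.0 + 0.27·12.0 + 0.67·20.0) / (0.05 + 0.33 + 0.83 + 0.27 + 0.67)
  = 39.4030 / 2.1500 = 18.33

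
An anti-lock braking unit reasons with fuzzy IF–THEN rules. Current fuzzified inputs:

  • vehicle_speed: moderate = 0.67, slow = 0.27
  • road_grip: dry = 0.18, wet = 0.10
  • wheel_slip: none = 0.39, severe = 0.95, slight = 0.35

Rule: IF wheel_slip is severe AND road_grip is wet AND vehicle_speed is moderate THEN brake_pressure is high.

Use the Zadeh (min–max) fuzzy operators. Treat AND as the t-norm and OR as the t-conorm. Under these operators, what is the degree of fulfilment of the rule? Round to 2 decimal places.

firing strength: severe=0.95, wet=0.10, moderate=0.67; AND[min(a, b)] → w = 0.10

0.10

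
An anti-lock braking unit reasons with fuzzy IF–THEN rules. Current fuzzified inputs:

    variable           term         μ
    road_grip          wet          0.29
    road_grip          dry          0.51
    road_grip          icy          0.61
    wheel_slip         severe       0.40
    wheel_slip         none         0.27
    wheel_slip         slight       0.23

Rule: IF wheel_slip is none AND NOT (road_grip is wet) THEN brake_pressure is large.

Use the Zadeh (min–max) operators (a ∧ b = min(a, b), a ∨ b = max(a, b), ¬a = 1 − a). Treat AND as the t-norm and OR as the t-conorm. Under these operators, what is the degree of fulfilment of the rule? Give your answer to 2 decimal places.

0.27

firing strength: none=0.27, ¬wet=1−0.29=0.71; AND[min(a, b)] → w = 0.27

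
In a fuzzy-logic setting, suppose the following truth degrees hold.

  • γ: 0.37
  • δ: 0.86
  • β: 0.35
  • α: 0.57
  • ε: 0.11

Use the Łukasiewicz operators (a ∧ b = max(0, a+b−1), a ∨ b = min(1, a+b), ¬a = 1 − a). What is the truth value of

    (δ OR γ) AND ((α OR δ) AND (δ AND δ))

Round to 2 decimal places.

δ OR γ = min(1, a+b) on (0.86, 0.37) = 1.00
α OR δ = min(1, a+b) on (0.57, 0.86) = 1.00
δ AND δ = max(0, a+b−1) on (0.86, 0.86) = 0.72
(α OR δ) AND (δ AND δ) = max(0, a+b−1) on (1.00, 0.72) = 0.72
(δ OR γ) AND ((α OR δ) AND (δ AND δ)) = max(0, a+b−1) on (1.00, 0.72) = 0.72

0.72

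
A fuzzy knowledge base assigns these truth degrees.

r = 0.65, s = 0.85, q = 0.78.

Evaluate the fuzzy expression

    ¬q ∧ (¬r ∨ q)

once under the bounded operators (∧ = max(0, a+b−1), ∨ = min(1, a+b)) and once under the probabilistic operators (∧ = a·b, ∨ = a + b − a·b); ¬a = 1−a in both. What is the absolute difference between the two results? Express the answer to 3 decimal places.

Under bounded:
  ¬q = 1 − 0.78 = 0.22
  ¬r = 1 − 0.65 = 0.35
  ¬r ∨ q = min(1, a+b) on (0.35, 0.78) = 1.00
  ¬q ∧ (¬r ∨ q) = max(0, a+b−1) on (0.22, 1.00) = 0.22
  → value = 0.2200
Under probabilistic:
  ¬q = 1 − 0.7800 = 0.2200
  ¬r = 1 − 0.6500 = 0.3500
  ¬r ∨ q = a + b − a·b on (0.3500, 0.7800) = 0.8570
  ¬q ∧ (¬r ∨ q) = a·b on (0.2200, 0.8570) = 0.1885
  → value = 0.1885
|0.2200 − 0.1885| = 0.031

0.031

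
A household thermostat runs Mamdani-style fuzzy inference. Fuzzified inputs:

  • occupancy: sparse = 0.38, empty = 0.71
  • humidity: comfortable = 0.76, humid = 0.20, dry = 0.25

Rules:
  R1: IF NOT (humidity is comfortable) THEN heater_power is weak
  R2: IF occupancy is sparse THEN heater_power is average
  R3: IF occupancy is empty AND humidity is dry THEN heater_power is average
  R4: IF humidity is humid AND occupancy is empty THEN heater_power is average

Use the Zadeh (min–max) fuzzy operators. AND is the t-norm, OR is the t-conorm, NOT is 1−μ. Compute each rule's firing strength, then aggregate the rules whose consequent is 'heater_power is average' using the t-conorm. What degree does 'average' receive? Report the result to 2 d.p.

R1: ¬comfortable=1−0.76=0.24 → w = 0.24
R2: sparse=0.38 → w = 0.38
R3: empty=0.71, dry=0.25; AND[min(a, b)] → w = 0.25
R4: humid=0.20, empty=0.71; AND[min(a, b)] → w = 0.20
Rules with consequent 'average': {R2, R3, R4} → strengths 0.38, 0.25, 0.20
Aggregate via t-conorm [max(a, b)]: 0.38

0.38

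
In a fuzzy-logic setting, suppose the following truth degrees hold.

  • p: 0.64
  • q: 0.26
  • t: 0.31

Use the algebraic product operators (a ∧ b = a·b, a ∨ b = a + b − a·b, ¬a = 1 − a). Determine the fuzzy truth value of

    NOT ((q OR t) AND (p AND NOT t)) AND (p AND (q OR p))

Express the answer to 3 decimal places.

0.368

q OR t = a + b − a·b on (0.2600, 0.3100) = 0.4894
NOT t = 1 − 0.3100 = 0.6900
p AND NOT t = a·b on (0.6400, 0.6900) = 0.4416
(q OR t) AND (p AND NOT t) = a·b on (0.4894, 0.4416) = 0.2161
NOT ((q OR t) AND (p AND NOT t)) = 1 − 0.2161 = 0.7839
q OR p = a + b − a·b on (0.2600, 0.6400) = 0.7336
p AND (q OR p) = a·b on (0.6400, 0.7336) = 0.4695
NOT ((q OR t) AND (p AND NOT t)) AND (p AND (q OR p)) = a·b on (0.7839, 0.4695) = 0.3680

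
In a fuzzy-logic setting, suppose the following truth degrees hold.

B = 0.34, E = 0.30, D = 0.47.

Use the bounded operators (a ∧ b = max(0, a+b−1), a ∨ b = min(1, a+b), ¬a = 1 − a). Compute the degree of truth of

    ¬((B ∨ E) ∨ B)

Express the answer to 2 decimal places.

0.02

B ∨ E = min(1, a+b) on (0.34, 0.30) = 0.64
(B ∨ E) ∨ B = min(1, a+b) on (0.64, 0.34) = 0.98
¬((B ∨ E) ∨ B) = 1 − 0.98 = 0.02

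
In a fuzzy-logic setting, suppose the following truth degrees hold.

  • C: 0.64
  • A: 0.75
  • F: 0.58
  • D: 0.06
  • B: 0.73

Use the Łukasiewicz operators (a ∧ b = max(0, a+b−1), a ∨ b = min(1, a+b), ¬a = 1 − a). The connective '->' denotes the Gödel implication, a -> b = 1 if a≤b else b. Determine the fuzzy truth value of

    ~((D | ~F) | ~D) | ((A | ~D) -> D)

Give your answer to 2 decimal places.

0.06

~F = 1 − 0.58 = 0.42
D | ~F = min(1, a+b) on (0.06, 0.42) = 0.48
~D = 1 − 0.06 = 0.94
(D | ~F) | ~D = min(1, a+b) on (0.48, 0.94) = 1.00
~((D | ~F) | ~D) = 1 − 1.00 = 0.00
~D = 1 − 0.06 = 0.94
A | ~D = min(1, a+b) on (0.75, 0.94) = 1.00
(A | ~D) -> D  [Gödel: 1 if a≤b else b] with a=1.00, b=0.06 → 0.06
~((D | ~F) | ~D) | ((A | ~D) -> D) = min(1, a+b) on (0.00, 0.06) = 0.06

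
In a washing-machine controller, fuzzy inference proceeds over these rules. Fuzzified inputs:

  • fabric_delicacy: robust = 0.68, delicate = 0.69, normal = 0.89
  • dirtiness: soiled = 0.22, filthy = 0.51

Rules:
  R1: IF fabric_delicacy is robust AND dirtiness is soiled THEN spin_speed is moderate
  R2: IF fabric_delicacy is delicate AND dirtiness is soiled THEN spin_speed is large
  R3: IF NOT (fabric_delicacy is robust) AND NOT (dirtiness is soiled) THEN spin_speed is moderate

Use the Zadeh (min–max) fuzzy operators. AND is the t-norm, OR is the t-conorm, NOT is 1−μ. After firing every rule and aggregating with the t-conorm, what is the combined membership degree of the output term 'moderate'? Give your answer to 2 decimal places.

0.32

R1: robust=0.68, soiled=0.22; AND[min(a, b)] → w = 0.22
R2: delicate=0.69, soiled=0.22; AND[min(a, b)] → w = 0.22
R3: ¬robust=1−0.68=0.32, ¬soiled=1−0.22=0.78; AND[min(a, b)] → w = 0.32
Rules with consequent 'moderate': {R1, R3} → strengths 0.22, 0.32
Aggregate via t-conorm [max(a, b)]: 0.32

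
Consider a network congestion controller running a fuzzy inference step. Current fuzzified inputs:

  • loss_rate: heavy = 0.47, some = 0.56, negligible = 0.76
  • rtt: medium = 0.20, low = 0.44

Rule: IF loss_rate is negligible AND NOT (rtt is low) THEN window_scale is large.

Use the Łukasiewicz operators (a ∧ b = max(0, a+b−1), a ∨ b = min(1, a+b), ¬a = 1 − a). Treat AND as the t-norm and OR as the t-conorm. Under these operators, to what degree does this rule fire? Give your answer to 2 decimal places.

0.32

firing strength: negligible=0.76, ¬low=1−0.44=0.56; AND[max(0, a+b−1)] → w = 0.32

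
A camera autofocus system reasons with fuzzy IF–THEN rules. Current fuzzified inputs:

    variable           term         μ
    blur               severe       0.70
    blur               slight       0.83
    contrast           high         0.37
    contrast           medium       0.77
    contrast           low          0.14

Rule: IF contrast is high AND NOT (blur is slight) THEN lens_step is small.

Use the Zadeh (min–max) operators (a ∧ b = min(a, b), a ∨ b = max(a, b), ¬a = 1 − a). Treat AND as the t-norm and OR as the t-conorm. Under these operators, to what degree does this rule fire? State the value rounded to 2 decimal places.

firing strength: high=0.37, ¬slight=1−0.83=0.17; AND[min(a, b)] → w = 0.17

0.17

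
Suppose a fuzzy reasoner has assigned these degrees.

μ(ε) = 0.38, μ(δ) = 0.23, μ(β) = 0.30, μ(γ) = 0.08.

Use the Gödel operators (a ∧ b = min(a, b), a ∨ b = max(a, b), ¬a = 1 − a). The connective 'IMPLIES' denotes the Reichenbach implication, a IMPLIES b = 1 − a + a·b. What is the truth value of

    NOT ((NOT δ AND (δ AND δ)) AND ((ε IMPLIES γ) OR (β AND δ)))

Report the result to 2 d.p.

NOT δ = 1 − 0.23 = 0.77
δ AND δ = min(a, b) on (0.23, 0.23) = 0.23
NOT δ AND (δ AND δ) = min(a, b) on (0.77, 0.23) = 0.23
ε IMPLIES γ  [Reichenbach: 1 − a + a·b] with a=0.38, b=0.08 → 0.65
β AND δ = min(a, b) on (0.30, 0.23) = 0.23
(ε IMPLIES γ) OR (β AND δ) = max(a, b) on (0.65, 0.23) = 0.65
(NOT δ AND (δ AND δ)) AND ((ε IMPLIES γ) OR (β AND δ)) = min(a, b) on (0.23, 0.65) = 0.23
NOT ((NOT δ AND (δ AND δ)) AND ((ε IMPLIES γ) OR (β AND δ))) = 1 − 0.23 = 0.77

0.77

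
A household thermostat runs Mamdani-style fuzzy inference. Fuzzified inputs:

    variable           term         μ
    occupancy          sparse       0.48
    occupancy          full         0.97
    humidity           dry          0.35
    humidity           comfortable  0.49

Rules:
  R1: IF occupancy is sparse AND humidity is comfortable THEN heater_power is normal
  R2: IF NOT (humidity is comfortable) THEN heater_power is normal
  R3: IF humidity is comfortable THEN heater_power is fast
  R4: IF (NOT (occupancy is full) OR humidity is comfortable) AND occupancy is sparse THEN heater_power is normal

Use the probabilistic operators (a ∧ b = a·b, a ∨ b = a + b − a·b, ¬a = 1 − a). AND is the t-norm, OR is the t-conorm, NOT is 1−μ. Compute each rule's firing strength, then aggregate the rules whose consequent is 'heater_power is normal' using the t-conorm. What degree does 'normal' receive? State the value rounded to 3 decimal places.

0.716

R1: sparse=0.48, comfortable=0.49; AND[a·b] → w = 0.2352
R2: ¬comfortable=1−0.49=0.51 → w = 0.5100
R3: comfortable=0.49 → w = 0.4900
R4: (¬full=1−0.97=0.03 OR comfortable=0.49) = 0.5053; AND[a·b] with sparse=0.48 → w = 0.2425
Rules with consequent 'normal': {R1, R2, R4} → strengths 0.2352, 0.5100, 0.2425
Aggregate via t-conorm [a + b − a·b]: 0.7161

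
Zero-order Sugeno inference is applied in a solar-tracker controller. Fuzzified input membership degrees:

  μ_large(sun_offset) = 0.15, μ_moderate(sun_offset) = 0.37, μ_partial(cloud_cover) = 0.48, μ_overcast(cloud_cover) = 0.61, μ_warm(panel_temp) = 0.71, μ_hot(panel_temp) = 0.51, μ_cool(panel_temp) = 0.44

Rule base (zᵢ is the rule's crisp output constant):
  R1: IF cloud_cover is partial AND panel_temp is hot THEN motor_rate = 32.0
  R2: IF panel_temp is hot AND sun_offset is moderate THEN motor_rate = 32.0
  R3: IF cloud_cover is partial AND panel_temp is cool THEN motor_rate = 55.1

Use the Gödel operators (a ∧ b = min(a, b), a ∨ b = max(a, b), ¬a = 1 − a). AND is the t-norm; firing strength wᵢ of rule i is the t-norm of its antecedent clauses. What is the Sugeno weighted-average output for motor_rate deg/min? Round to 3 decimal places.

39.879

R1 (z=32.0): partial=0.48, hot=0.51; AND[min(a, b)] → w = 0.48
R2 (z=32.0): hot=0.51, moderate=0.37; AND[min(a, b)] → w = 0.37
R3 (z=55.1): partial=0.48, cool=0.44; AND[min(a, b)] → w = 0.44
Weighted average = (0.48·32.0 + 0.37·32.0 + 0.44·55.1) / (0.48 + 0.37 + 0.44)
  = 51.4440 / 1.2900 = 39.879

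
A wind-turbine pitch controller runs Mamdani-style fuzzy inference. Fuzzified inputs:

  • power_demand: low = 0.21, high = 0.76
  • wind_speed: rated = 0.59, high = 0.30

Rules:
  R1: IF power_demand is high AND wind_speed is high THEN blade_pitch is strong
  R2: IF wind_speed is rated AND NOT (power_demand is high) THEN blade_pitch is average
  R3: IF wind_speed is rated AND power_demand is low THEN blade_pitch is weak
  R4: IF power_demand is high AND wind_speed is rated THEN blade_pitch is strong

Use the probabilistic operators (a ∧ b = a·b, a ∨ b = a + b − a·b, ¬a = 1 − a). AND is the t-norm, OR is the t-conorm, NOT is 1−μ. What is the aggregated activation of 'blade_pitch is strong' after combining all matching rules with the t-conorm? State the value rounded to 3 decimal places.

R1: high=0.76, high=0.30; AND[a·b] → w = 0.2280
R2: rated=0.59, ¬high=1−0.76=0.24; AND[a·b] → w = 0.1416
R3: rated=0.59, low=0.21; AND[a·b] → w = 0.1239
R4: high=0.76, rated=0.59; AND[a·b] → w = 0.4484
Rules with consequent 'strong': {R1, R4} → strengths 0.2280, 0.4484
Aggregate via t-conorm [a + b − a·b]: 0.5742

0.574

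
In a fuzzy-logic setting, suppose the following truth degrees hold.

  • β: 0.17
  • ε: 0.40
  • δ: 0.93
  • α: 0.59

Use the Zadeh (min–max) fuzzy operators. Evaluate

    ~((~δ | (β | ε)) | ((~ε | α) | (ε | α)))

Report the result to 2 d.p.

0.40

~δ = 1 − 0.93 = 0.07
β | ε = max(a, b) on (0.17, 0.40) = 0.40
~δ | (β | ε) = max(a, b) on (0.07, 0.40) = 0.40
~ε = 1 − 0.40 = 0.60
~ε | α = max(a, b) on (0.60, 0.59) = 0.60
ε | α = max(a, b) on (0.40, 0.59) = 0.59
(~ε | α) | (ε | α) = max(a, b) on (0.60, 0.59) = 0.60
(~δ | (β | ε)) | ((~ε | α) | (ε | α)) = max(a, b) on (0.40, 0.60) = 0.60
~((~δ | (β | ε)) | ((~ε | α) | (ε | α))) = 1 − 0.60 = 0.40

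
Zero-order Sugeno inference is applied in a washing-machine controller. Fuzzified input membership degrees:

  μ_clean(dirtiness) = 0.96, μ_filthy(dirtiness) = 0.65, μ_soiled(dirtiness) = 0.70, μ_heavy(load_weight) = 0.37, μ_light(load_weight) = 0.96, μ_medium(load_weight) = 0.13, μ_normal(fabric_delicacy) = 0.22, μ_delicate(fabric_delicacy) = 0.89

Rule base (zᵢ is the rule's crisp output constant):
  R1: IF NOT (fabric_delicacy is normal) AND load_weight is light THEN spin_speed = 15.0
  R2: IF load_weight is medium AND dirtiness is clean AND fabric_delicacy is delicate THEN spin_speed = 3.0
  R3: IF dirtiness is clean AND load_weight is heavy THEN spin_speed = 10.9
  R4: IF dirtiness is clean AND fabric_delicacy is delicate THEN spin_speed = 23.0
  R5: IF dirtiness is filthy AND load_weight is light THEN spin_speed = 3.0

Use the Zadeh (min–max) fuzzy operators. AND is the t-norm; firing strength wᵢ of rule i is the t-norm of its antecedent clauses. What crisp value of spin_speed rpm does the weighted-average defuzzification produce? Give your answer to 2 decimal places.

13.67

R1 (z=15.0): ¬normal=1−0.22=0.78, light=0.96; AND[min(a, b)] → w = 0.78
R2 (z=3.0): medium=0.13, clean=0.96, delicate=0.89; AND[min(a, b)] → w = 0.13
R3 (z=10.9): clean=0.96, heavy=0.37; AND[min(a, b)] → w = 0.37
R4 (z=23.0): clean=0.96, delicate=0.89; AND[min(a, b)] → w = 0.89
R5 (z=3.0): filthy=0.65, light=0.96; AND[min(a, b)] → w = 0.65
Weighted average = (0.78·15.0 + 0.13·3.0 + 0.37·10.9 + 0.89·23.0 + 0.65·3.0) / (0.78 + 0.13 + 0.37 + 0.89 + 0.65)
  = 38.5430 / 2.8200 = 13.67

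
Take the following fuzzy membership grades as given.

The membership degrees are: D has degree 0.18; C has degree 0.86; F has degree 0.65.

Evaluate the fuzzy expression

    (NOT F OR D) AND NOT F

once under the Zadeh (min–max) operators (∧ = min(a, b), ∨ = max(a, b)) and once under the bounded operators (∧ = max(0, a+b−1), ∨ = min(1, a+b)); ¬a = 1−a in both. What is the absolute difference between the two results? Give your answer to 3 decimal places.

Under Zadeh (min–max):
  NOT F = 1 − 0.65 = 0.35
  NOT F OR D = max(a, b) on (0.35, 0.18) = 0.35
  NOT F = 1 − 0.65 = 0.35
  (NOT F OR D) AND NOT F = min(a, b) on (0.35, 0.35) = 0.35
  → value = 0.3500
Under bounded:
  NOT F = 1 − 0.65 = 0.35
  NOT F OR D = min(1, a+b) on (0.35, 0.18) = 0.53
  NOT F = 1 − 0.65 = 0.35
  (NOT F OR D) AND NOT F = max(0, a+b−1) on (0.53, 0.35) = 0.00
  → value = 0.0000
|0.3500 − 0.0000| = 0.350

0.350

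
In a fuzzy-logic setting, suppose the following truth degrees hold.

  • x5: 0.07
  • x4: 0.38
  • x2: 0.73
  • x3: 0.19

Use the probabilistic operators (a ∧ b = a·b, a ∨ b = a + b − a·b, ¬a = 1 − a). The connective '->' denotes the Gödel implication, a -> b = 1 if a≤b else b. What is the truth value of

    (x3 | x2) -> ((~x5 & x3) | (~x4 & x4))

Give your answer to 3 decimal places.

0.371

x3 | x2 = a + b − a·b on (0.1900, 0.7300) = 0.7813
~x5 = 1 − 0.0700 = 0.9300
~x5 & x3 = a·b on (0.9300, 0.1900) = 0.1767
~x4 = 1 − 0.3800 = 0.6200
~x4 & x4 = a·b on (0.6200, 0.3800) = 0.2356
(~x5 & x3) | (~x4 & x4) = a + b − a·b on (0.1767, 0.2356) = 0.3707
(x3 | x2) -> ((~x5 & x3) | (~x4 & x4))  [Gödel: 1 if a≤b else b] with a=0.7813, b=0.3707 → 0.3707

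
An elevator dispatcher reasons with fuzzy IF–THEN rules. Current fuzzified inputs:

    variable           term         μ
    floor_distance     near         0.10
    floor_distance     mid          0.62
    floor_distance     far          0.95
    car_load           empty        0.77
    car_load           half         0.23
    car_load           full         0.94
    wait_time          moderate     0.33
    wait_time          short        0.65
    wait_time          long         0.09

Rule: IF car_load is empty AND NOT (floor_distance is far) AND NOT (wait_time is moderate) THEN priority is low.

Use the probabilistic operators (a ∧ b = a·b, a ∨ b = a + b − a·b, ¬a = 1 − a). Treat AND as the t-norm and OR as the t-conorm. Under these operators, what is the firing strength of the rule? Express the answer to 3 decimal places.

firing strength: empty=0.77, ¬far=1−0.95=0.05, ¬moderate=1−0.33=0.67; AND[a·b] → w = 0.0258

0.026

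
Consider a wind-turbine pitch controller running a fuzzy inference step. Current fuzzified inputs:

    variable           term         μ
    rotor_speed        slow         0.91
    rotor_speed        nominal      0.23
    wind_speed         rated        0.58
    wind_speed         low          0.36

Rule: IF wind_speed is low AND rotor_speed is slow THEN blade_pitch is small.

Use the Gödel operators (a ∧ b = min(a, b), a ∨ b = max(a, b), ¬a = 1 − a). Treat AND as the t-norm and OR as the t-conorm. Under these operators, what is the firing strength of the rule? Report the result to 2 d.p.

0.36

firing strength: low=0.36, slow=0.91; AND[min(a, b)] → w = 0.36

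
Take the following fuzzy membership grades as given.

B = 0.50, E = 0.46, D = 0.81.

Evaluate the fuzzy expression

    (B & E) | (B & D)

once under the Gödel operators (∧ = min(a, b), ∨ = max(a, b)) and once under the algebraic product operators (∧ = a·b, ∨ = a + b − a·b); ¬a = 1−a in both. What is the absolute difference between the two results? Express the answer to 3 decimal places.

0.042

Under Gödel:
  B & E = min(a, b) on (0.50, 0.46) = 0.46
  B & D = min(a, b) on (0.50, 0.81) = 0.50
  (B & E) | (B & D) = max(a, b) on (0.46, 0.50) = 0.50
  → value = 0.5000
Under algebraic product:
  B & E = a·b on (0.5000, 0.4600) = 0.2300
  B & D = a·b on (0.5000, 0.8100) = 0.4050
  (B & E) | (B & D) = a + b − a·b on (0.2300, 0.4050) = 0.5418
  → value = 0.5418
|0.5000 − 0.5418| = 0.042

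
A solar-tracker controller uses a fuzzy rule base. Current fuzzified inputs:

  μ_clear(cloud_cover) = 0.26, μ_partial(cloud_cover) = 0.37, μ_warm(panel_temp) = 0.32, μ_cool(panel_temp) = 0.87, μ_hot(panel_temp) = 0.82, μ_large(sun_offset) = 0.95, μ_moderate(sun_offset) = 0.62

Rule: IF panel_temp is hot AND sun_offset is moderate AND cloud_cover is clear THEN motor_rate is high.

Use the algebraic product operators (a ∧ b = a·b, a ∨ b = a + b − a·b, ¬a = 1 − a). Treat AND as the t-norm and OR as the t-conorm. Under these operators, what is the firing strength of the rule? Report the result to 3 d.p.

0.132

firing strength: hot=0.82, moderate=0.62, clear=0.26; AND[a·b] → w = 0.1322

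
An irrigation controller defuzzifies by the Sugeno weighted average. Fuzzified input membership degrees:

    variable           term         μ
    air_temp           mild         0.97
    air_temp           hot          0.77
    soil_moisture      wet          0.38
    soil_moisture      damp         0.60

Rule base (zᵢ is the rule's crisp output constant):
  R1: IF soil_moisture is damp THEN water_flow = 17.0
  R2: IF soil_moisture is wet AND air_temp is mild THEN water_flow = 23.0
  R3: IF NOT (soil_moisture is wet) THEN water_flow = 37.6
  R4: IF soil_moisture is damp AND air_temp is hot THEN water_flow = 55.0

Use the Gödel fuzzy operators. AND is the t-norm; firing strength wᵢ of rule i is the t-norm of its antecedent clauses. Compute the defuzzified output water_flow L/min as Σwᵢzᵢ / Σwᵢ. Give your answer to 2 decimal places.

34.21

R1 (z=17.0): damp=0.60 → w = 0.60
R2 (z=23.0): wet=0.38, mild=0.97; AND[min(a, b)] → w = 0.38
R3 (z=37.6): ¬wet=1−0.38=0.62 → w = 0.62
R4 (z=55.0): damp=0.60, hot=0.77; AND[min(a, b)] → w = 0.60
Weighted average = (0.60·17.0 + 0.38·23.0 + 0.62·37.6 + 0.60·55.0) / (0.60 + 0.38 + 0.62 + 0.60)
  = 75.2520 / 2.2000 = 34.21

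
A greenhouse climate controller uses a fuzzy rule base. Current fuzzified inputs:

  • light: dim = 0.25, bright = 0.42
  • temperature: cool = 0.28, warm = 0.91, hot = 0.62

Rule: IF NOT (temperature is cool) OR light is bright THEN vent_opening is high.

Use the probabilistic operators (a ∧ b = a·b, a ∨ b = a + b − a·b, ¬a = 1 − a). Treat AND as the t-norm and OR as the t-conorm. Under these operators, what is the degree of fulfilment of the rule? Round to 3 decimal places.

firing strength: ¬cool=1−0.28=0.72, bright=0.42; OR[a + b − a·b] → w = 0.8376

0.838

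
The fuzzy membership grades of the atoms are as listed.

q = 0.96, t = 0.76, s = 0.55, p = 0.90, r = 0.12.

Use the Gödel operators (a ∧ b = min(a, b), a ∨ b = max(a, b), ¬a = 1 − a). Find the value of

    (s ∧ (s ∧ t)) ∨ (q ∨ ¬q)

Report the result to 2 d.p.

0.96

s ∧ t = min(a, b) on (0.55, 0.76) = 0.55
s ∧ (s ∧ t) = min(a, b) on (0.55, 0.55) = 0.55
¬q = 1 − 0.96 = 0.04
q ∨ ¬q = max(a, b) on (0.96, 0.04) = 0.96
(s ∧ (s ∧ t)) ∨ (q ∨ ¬q) = max(a, b) on (0.55, 0.96) = 0.96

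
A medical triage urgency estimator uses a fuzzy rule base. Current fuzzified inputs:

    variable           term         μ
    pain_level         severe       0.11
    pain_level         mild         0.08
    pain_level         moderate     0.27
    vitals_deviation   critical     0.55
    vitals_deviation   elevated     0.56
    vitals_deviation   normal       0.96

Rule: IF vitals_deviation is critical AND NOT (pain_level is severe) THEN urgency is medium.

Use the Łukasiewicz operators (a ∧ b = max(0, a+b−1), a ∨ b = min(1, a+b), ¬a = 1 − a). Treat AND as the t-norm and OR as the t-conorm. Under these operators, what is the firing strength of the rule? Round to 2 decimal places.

0.44

firing strength: critical=0.55, ¬severe=1−0.11=0.89; AND[max(0, a+b−1)] → w = 0.44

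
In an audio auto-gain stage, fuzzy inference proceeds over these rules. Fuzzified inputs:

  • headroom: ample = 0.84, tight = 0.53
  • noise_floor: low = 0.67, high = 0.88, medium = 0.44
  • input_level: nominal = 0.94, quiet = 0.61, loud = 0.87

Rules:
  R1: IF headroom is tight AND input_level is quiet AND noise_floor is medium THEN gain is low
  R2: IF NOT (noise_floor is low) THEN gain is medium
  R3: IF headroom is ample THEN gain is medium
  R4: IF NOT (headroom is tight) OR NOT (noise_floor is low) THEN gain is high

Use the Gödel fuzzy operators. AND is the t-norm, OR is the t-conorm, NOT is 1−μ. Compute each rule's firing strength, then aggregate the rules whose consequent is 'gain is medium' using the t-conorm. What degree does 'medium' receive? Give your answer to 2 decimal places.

0.84

R1: tight=0.53, quiet=0.61, medium=0.44; AND[min(a, b)] → w = 0.44
R2: ¬low=1−0.67=0.33 → w = 0.33
R3: ample=0.84 → w = 0.84
R4: ¬tight=1−0.53=0.47, ¬low=1−0.67=0.33; OR[max(a, b)] → w = 0.47
Rules with consequent 'medium': {R2, R3} → strengths 0.33, 0.84
Aggregate via t-conorm [max(a, b)]: 0.84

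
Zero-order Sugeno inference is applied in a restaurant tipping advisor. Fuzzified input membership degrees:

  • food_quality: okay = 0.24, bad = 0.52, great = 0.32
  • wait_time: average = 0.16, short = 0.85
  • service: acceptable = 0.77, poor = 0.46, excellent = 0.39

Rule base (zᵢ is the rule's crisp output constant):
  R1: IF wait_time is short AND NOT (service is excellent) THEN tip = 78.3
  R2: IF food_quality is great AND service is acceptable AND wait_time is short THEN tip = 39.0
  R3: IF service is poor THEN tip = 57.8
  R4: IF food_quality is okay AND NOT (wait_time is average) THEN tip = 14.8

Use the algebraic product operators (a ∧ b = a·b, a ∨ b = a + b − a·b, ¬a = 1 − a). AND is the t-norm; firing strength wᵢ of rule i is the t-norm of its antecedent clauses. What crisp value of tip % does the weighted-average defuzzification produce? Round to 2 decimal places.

R1 (z=78.3): short=0.85, ¬excellent=1−0.39=0.61; AND[a·b] → w = 0.5185
R2 (z=39.0): great=0.32, acceptable=0.77, short=0.85; AND[a·b] → w = 0.2094
R3 (z=57.8): poor=0.46 → w = 0.4600
R4 (z=14.8): okay=0.24, ¬average=1−0.16=0.84; AND[a·b] → w = 0.2016
Weighted average = (0.5185·78.3 + 0.2094·39.0 + 0.4600·57.8 + 0.2016·14.8) / (0.5185 + 0.2094 + 0.4600 + 0.2016)
  = 78.3384 / 1.3895 = 56.38

56.38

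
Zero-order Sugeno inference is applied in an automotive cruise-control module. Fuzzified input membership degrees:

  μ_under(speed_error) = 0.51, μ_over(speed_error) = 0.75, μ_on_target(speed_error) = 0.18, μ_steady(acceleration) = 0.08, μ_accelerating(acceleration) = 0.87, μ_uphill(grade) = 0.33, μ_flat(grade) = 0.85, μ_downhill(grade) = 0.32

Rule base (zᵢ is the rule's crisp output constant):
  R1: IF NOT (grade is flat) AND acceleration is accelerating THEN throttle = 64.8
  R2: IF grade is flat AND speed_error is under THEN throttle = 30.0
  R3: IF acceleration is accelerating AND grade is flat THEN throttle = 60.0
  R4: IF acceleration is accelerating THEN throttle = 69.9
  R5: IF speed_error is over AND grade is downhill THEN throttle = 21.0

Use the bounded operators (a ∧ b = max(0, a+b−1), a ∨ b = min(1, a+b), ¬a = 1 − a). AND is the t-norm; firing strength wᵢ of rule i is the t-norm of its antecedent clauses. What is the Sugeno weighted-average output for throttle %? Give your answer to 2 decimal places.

57.64

R1 (z=64.8): ¬flat=1−0.85=0.15, accelerating=0.87; AND[max(0, a+b−1)] → w = 0.02
R2 (z=30.0): flat=0.85, under=0.51; AND[max(0, a+b−1)] → w = 0.36
R3 (z=60.0): accelerating=0.87, flat=0.85; AND[max(0, a+b−1)] → w = 0.72
R4 (z=69.9): accelerating=0.87 → w = 0.87
R5 (z=21.0): over=0.75, downhill=0.32; AND[max(0, a+b−1)] → w = 0.07
Weighted average = (0.02·64.8 + 0.36·30.0 + 0.72·60.0 + 0.87·69.9 + 0.07·21.0) / (0.02 + 0.36 + 0.72 + 0.87 + 0.07)
  = 117.5790 / 2.0400 = 57.64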